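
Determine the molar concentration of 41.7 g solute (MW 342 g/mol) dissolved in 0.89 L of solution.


C = (mass / MW) / volume
C = (41.7 / 342) / 0.89
C = 0.137 M

0.137 M


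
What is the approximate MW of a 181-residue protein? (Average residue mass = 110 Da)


MW = n_residues * 110 Da
MW = 181 * 110
MW = 19910 Da

19910 Da


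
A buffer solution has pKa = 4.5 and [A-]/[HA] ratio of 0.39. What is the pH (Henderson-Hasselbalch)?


pH = pKa + log10([A-]/[HA])
pH = 4.5 + log10(0.39)
pH = 4.0911

4.0911


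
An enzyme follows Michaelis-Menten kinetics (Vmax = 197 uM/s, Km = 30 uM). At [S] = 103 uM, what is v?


v = Vmax * [S] / (Km + [S])
v = 197 * 103 / (30 + 103)
v = 152.5639 uM/s

152.5639 uM/s


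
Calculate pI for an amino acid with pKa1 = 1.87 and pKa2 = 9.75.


pI = (pKa1 + pKa2) / 2
pI = (1.87 + 9.75) / 2
pI = 5.81

5.81


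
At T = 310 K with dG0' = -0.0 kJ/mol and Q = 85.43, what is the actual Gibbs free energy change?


dG = dG0' + RT * ln(Q) / 1000
dG = -0.0 + 8.314 * 310 * ln(85.43) / 1000
dG = 11.4632 kJ/mol

11.4632 kJ/mol


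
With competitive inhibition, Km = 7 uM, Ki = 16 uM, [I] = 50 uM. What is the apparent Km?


Km_app = Km * (1 + [I]/Ki)
Km_app = 7 * (1 + 50/16)
Km_app = 28.875 uM

28.875 uM


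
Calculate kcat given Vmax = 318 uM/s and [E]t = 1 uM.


kcat = Vmax / [E]t
kcat = 318 / 1
kcat = 318.0 s^-1

318.0 s^-1


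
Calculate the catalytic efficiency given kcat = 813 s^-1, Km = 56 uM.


Catalytic efficiency = kcat / Km
= 813 / 56
= 14.5179 uM^-1*s^-1

14.5179 uM^-1*s^-1


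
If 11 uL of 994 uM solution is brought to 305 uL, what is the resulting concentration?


C2 = C1 * V1 / V2
C2 = 994 * 11 / 305
C2 = 35.8492 uM

35.8492 uM


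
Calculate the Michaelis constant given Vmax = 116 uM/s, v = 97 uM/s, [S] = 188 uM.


Km = [S] * (Vmax - v) / v
Km = 188 * (116 - 97) / 97
Km = 36.8247 uM

36.8247 uM


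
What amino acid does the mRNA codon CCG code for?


Standard genetic code lookup.
Codon CCG -> Pro

Pro


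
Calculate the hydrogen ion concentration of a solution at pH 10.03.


[H+] = 10^(-pH)
[H+] = 10^(-10.03)
[H+] = 9.333e-11 M

9.333e-11 M


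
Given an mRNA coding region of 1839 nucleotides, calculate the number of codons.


codons = nucleotides / 3
codons = 1839 / 3 = 613

613


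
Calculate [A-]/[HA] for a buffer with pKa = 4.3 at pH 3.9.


[A-]/[HA] = 10^(pH - pKa)
= 10^(3.9 - 4.3)
= 0.3981

0.3981


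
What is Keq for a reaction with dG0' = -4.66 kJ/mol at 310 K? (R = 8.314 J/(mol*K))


Keq = exp(-dG0 * 1000 / (R * T))
Keq = exp(-(-4.66) * 1000 / (8.314 * 310))
Keq = 6.0986

6.0986


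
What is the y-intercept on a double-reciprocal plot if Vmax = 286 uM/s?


y-intercept = 1/Vmax
= 1/286
= 0.0035 s/uM

0.0035 s/uM


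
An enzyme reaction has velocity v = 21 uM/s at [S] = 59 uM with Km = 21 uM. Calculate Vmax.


Vmax = v * (Km + [S]) / [S]
Vmax = 21 * (21 + 59) / 59
Vmax = 28.4746 uM/s

28.4746 uM/s


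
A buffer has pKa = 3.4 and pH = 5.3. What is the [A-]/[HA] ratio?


[A-]/[HA] = 10^(pH - pKa)
= 10^(5.3 - 3.4)
= 79.4328

79.4328


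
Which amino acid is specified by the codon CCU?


Standard genetic code lookup.
Codon CCU -> Pro

Pro


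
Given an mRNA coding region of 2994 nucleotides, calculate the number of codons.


codons = nucleotides / 3
codons = 2994 / 3 = 998

998


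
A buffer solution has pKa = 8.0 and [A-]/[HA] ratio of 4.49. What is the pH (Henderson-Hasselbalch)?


pH = pKa + log10([A-]/[HA])
pH = 8.0 + log10(4.49)
pH = 8.6522

8.6522


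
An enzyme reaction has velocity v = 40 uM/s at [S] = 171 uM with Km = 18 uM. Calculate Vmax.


Vmax = v * (Km + [S]) / [S]
Vmax = 40 * (18 + 171) / 171
Vmax = 44.2105 uM/s

44.2105 uM/s


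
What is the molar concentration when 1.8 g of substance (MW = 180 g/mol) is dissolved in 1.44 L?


C = (mass / MW) / volume
C = (1.8 / 180) / 1.44
C = 0.0069 M

0.0069 M


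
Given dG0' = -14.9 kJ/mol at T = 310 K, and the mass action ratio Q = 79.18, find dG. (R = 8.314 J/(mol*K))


dG = dG0' + RT * ln(Q) / 1000
dG = -14.9 + 8.314 * 310 * ln(79.18) / 1000
dG = -3.6326 kJ/mol

-3.6326 kJ/mol


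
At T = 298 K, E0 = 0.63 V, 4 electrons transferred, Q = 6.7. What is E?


E = E0 - (RT/nF) * ln(Q)
E = 0.63 - (8.314 * 298 / (4 * 96485)) * ln(6.7)
E = 0.6178 V

0.6178 V


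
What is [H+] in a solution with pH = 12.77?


[H+] = 10^(-pH)
[H+] = 10^(-12.77)
[H+] = 1.698e-13 M

1.698e-13 M


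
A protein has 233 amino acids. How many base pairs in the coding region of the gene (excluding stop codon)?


Each amino acid = 1 codon = 3 bp
bp = 233 * 3 = 699 bp

699 bp


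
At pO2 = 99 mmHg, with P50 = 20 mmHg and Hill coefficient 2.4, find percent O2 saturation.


Y = pO2^n / (P50^n + pO2^n)
Y = 99^2.4 / (20^2.4 + 99^2.4)
Y = 97.89%

97.89%


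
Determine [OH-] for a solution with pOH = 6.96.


[OH-] = 10^(-pOH)
[OH-] = 10^(-6.96)
[OH-] = 1.096e-07 M

1.096e-07 M


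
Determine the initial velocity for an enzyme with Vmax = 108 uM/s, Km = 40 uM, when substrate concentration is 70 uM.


v = Vmax * [S] / (Km + [S])
v = 108 * 70 / (40 + 70)
v = 68.7273 uM/s

68.7273 uM/s


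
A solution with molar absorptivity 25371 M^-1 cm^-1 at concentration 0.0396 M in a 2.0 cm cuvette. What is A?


A = epsilon * c * l
A = 25371 * 0.0396 * 2.0
A = 2009.3832

2009.3832


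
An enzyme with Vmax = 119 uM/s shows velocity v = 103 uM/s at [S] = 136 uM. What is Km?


Km = [S] * (Vmax - v) / v
Km = 136 * (119 - 103) / 103
Km = 21.1262 uM

21.1262 uM


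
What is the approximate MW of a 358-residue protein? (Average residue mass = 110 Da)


MW = n_residues * 110 Da
MW = 358 * 110
MW = 39380 Da

39380 Da


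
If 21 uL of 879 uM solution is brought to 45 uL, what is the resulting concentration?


C2 = C1 * V1 / V2
C2 = 879 * 21 / 45
C2 = 410.2 uM

410.2 uM


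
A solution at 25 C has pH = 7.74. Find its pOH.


pOH = 14 - pH
pOH = 14 - 7.74
pOH = 6.26

6.26


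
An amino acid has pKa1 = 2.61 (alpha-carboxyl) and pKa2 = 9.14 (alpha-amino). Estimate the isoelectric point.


pI = (pKa1 + pKa2) / 2
pI = (2.61 + 9.14) / 2
pI = 5.875

5.875


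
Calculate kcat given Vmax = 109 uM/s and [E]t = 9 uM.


kcat = Vmax / [E]t
kcat = 109 / 9
kcat = 12.1111 s^-1

12.1111 s^-1


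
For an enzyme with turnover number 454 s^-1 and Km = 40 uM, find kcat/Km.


Catalytic efficiency = kcat / Km
= 454 / 40
= 11.35 uM^-1*s^-1

11.35 uM^-1*s^-1


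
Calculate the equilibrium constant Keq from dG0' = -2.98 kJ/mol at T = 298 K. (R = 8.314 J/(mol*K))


Keq = exp(-dG0 * 1000 / (R * T))
Keq = exp(-(-2.98) * 1000 / (8.314 * 298))
Keq = 3.3294

3.3294


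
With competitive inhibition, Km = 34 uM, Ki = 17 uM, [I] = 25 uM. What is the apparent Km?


Km_app = Km * (1 + [I]/Ki)
Km_app = 34 * (1 + 25/17)
Km_app = 84.0 uM

84.0 uM


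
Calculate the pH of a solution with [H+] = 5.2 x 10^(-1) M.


pH = -log10([H+])
pH = -log10(5.2 x 10^(-1))
pH = 0.284

0.284


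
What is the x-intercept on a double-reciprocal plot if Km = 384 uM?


x-intercept = -1/Km
= -1/384
= -0.0026 1/uM

-0.0026 1/uM


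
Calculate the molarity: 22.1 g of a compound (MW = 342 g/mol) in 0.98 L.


C = (mass / MW) / volume
C = (22.1 / 342) / 0.98
C = 0.0659 M

0.0659 M


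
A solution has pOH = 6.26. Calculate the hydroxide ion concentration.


[OH-] = 10^(-pOH)
[OH-] = 10^(-6.26)
[OH-] = 5.495e-07 M

5.495e-07 M


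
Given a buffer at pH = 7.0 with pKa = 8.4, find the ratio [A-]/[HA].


[A-]/[HA] = 10^(pH - pKa)
= 10^(7.0 - 8.4)
= 0.0398

0.0398


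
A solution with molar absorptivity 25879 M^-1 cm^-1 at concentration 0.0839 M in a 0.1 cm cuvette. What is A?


A = epsilon * c * l
A = 25879 * 0.0839 * 0.1
A = 217.1248

217.1248


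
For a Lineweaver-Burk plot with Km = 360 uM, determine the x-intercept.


x-intercept = -1/Km
= -1/360
= -0.0028 1/uM

-0.0028 1/uM


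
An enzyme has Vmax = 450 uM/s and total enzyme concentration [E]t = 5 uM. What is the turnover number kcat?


kcat = Vmax / [E]t
kcat = 450 / 5
kcat = 90.0 s^-1

90.0 s^-1


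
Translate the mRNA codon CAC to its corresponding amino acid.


Standard genetic code lookup.
Codon CAC -> His

His


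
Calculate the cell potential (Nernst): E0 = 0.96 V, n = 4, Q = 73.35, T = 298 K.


E = E0 - (RT/nF) * ln(Q)
E = 0.96 - (8.314 * 298 / (4 * 96485)) * ln(73.35)
E = 0.9324 V

0.9324 V


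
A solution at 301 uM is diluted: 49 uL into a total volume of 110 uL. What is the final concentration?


C2 = C1 * V1 / V2
C2 = 301 * 49 / 110
C2 = 134.0818 uM

134.0818 uM


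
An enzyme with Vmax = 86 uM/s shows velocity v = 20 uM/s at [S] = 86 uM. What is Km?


Km = [S] * (Vmax - v) / v
Km = 86 * (86 - 20) / 20
Km = 283.8 uM

283.8 uM


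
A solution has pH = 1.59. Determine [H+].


[H+] = 10^(-pH)
[H+] = 10^(-1.59)
[H+] = 0.0257 M

0.0257 M


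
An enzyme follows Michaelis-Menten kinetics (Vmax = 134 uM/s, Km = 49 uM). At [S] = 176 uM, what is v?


v = Vmax * [S] / (Km + [S])
v = 134 * 176 / (49 + 176)
v = 104.8178 uM/s

104.8178 uM/s


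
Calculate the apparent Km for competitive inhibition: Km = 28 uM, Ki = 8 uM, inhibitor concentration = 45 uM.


Km_app = Km * (1 + [I]/Ki)
Km_app = 28 * (1 + 45/8)
Km_app = 185.5 uM

185.5 uM


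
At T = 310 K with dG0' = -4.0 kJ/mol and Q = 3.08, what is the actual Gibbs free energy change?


dG = dG0' + RT * ln(Q) / 1000
dG = -4.0 + 8.314 * 310 * ln(3.08) / 1000
dG = -1.1007 kJ/mol

-1.1007 kJ/mol


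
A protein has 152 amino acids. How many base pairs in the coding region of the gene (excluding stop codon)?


Each amino acid = 1 codon = 3 bp
bp = 152 * 3 = 456 bp

456 bp


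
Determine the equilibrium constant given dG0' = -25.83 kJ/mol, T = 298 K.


Keq = exp(-dG0 * 1000 / (R * T))
Keq = exp(-(-25.83) * 1000 / (8.314 * 298))
Keq = 33709.3158

33709.3158


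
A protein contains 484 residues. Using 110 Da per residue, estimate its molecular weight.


MW = n_residues * 110 Da
MW = 484 * 110
MW = 53240 Da

53240 Da


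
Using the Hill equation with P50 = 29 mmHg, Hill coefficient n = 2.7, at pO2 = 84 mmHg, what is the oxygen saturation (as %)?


Y = pO2^n / (P50^n + pO2^n)
Y = 84^2.7 / (29^2.7 + 84^2.7)
Y = 94.64%

94.64%


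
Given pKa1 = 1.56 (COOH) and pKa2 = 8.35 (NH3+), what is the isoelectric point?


pI = (pKa1 + pKa2) / 2
pI = (1.56 + 8.35) / 2
pI = 4.955

4.955


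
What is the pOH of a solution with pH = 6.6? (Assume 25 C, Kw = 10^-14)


pOH = 14 - pH
pOH = 14 - 6.6
pOH = 7.4

7.4


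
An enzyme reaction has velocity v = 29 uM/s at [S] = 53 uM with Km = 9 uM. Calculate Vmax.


Vmax = v * (Km + [S]) / [S]
Vmax = 29 * (9 + 53) / 53
Vmax = 33.9245 uM/s

33.9245 uM/s


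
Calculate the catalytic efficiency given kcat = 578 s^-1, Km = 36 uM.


Catalytic efficiency = kcat / Km
= 578 / 36
= 16.0556 uM^-1*s^-1

16.0556 uM^-1*s^-1


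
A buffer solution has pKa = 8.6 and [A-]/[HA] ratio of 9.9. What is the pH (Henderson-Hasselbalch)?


pH = pKa + log10([A-]/[HA])
pH = 8.6 + log10(9.9)
pH = 9.5956

9.5956


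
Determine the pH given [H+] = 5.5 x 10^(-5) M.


pH = -log10([H+])
pH = -log10(5.5 x 10^(-5))
pH = 4.2596

4.2596


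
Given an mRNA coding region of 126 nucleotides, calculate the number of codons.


codons = nucleotides / 3
codons = 126 / 3 = 42

42


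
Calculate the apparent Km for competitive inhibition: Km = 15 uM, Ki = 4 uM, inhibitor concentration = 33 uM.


Km_app = Km * (1 + [I]/Ki)
Km_app = 15 * (1 + 33/4)
Km_app = 138.75 uM

138.75 uM


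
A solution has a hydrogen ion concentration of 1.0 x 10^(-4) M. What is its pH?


pH = -log10([H+])
pH = -log10(1.0 x 10^(-4))
pH = 4.0

4.0


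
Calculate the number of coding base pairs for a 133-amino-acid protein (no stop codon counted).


Each amino acid = 1 codon = 3 bp
bp = 133 * 3 = 399 bp

399 bp


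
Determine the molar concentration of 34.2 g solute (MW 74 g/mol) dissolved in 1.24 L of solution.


C = (mass / MW) / volume
C = (34.2 / 74) / 1.24
C = 0.3727 M

0.3727 M


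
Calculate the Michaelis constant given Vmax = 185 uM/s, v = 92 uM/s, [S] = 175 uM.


Km = [S] * (Vmax - v) / v
Km = 175 * (185 - 92) / 92
Km = 176.9022 uM

176.9022 uM


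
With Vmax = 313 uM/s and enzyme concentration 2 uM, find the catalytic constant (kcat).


kcat = Vmax / [E]t
kcat = 313 / 2
kcat = 156.5 s^-1

156.5 s^-1


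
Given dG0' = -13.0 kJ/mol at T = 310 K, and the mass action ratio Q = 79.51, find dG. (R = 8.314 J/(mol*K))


dG = dG0' + RT * ln(Q) / 1000
dG = -13.0 + 8.314 * 310 * ln(79.51) / 1000
dG = -1.7219 kJ/mol

-1.7219 kJ/mol


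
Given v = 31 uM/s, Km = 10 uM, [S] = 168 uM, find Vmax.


Vmax = v * (Km + [S]) / [S]
Vmax = 31 * (10 + 168) / 168
Vmax = 32.8452 uM/s

32.8452 uM/s


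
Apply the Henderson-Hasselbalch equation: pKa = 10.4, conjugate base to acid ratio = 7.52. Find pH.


pH = pKa + log10([A-]/[HA])
pH = 10.4 + log10(7.52)
pH = 11.2762

11.2762


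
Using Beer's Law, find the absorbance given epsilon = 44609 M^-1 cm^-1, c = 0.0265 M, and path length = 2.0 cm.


A = epsilon * c * l
A = 44609 * 0.0265 * 2.0
A = 2364.277

2364.277


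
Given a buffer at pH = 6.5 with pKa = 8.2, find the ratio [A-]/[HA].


[A-]/[HA] = 10^(pH - pKa)
= 10^(6.5 - 8.2)
= 0.02

0.02


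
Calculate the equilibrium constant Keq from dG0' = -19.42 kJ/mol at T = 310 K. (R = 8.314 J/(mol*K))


Keq = exp(-dG0 * 1000 / (R * T))
Keq = exp(-(-19.42) * 1000 / (8.314 * 310))
Keq = 1872.2577

1872.2577


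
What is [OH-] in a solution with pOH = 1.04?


[OH-] = 10^(-pOH)
[OH-] = 10^(-1.04)
[OH-] = 0.0912 M

0.0912 M


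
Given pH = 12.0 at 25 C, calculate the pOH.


pOH = 14 - pH
pOH = 14 - 12.0
pOH = 2.0

2.0


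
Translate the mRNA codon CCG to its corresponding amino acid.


Standard genetic code lookup.
Codon CCG -> Pro

Pro


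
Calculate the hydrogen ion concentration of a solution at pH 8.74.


[H+] = 10^(-pH)
[H+] = 10^(-8.74)
[H+] = 1.820e-09 M

1.820e-09 M


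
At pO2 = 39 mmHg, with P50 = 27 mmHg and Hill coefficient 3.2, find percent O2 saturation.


Y = pO2^n / (P50^n + pO2^n)
Y = 39^3.2 / (27^3.2 + 39^3.2)
Y = 76.44%

76.44%


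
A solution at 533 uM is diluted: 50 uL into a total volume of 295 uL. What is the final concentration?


C2 = C1 * V1 / V2
C2 = 533 * 50 / 295
C2 = 90.339 uM

90.339 uM


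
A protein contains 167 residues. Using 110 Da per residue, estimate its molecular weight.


MW = n_residues * 110 Da
MW = 167 * 110
MW = 18370 Da

18370 Da


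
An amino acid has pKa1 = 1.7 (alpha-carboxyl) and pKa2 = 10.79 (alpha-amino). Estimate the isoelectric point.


pI = (pKa1 + pKa2) / 2
pI = (1.7 + 10.79) / 2
pI = 6.245

6.245


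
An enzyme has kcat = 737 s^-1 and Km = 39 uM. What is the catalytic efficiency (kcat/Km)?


Catalytic efficiency = kcat / Km
= 737 / 39
= 18.8974 uM^-1*s^-1

18.8974 uM^-1*s^-1


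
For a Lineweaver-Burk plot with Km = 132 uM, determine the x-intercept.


x-intercept = -1/Km
= -1/132
= -0.0076 1/uM

-0.0076 1/uM


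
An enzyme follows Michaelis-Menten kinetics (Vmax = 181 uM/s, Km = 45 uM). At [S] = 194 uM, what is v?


v = Vmax * [S] / (Km + [S])
v = 181 * 194 / (45 + 194)
v = 146.9205 uM/s

146.9205 uM/s


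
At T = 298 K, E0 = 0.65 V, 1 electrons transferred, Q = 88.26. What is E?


E = E0 - (RT/nF) * ln(Q)
E = 0.65 - (8.314 * 298 / (1 * 96485)) * ln(88.26)
E = 0.535 V

0.535 V


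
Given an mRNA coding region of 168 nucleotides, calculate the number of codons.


codons = nucleotides / 3
codons = 168 / 3 = 56

56


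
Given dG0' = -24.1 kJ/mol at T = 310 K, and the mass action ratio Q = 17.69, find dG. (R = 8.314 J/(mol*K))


dG = dG0' + RT * ln(Q) / 1000
dG = -24.1 + 8.314 * 310 * ln(17.69) / 1000
dG = -16.6953 kJ/mol

-16.6953 kJ/mol


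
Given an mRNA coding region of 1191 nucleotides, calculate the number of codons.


codons = nucleotides / 3
codons = 1191 / 3 = 397

397


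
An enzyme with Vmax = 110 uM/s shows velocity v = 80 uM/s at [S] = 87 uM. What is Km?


Km = [S] * (Vmax - v) / v
Km = 87 * (110 - 80) / 80
Km = 32.625 uM

32.625 uM


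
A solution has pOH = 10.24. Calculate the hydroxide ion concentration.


[OH-] = 10^(-pOH)
[OH-] = 10^(-10.24)
[OH-] = 5.754e-11 M

5.754e-11 M


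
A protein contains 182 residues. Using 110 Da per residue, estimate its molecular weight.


MW = n_residues * 110 Da
MW = 182 * 110
MW = 20020 Da

20020 Da


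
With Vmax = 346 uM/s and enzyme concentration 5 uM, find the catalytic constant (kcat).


kcat = Vmax / [E]t
kcat = 346 / 5
kcat = 69.2 s^-1

69.2 s^-1


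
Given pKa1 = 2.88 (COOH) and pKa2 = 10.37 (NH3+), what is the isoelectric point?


pI = (pKa1 + pKa2) / 2
pI = (2.88 + 10.37) / 2
pI = 6.625

6.625


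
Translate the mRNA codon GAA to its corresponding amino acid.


Standard genetic code lookup.
Codon GAA -> Glu

Glu


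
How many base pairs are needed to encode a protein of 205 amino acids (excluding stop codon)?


Each amino acid = 1 codon = 3 bp
bp = 205 * 3 = 615 bp

615 bp


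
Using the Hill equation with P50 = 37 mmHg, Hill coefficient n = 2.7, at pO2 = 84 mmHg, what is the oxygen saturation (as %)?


Y = pO2^n / (P50^n + pO2^n)
Y = 84^2.7 / (37^2.7 + 84^2.7)
Y = 90.15%

90.15%


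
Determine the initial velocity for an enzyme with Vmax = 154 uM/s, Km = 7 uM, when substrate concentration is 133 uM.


v = Vmax * [S] / (Km + [S])
v = 154 * 133 / (7 + 133)
v = 146.3 uM/s

146.3 uM/s


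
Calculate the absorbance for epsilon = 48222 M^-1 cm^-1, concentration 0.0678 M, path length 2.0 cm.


A = epsilon * c * l
A = 48222 * 0.0678 * 2.0
A = 6538.9032

6538.9032


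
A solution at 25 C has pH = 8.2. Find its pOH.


pOH = 14 - pH
pOH = 14 - 8.2
pOH = 5.8

5.8


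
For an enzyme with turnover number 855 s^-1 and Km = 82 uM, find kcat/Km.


Catalytic efficiency = kcat / Km
= 855 / 82
= 10.4268 uM^-1*s^-1

10.4268 uM^-1*s^-1


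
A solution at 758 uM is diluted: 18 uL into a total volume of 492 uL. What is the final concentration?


C2 = C1 * V1 / V2
C2 = 758 * 18 / 492
C2 = 27.7317 uM

27.7317 uM


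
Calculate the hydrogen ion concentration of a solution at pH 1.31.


[H+] = 10^(-pH)
[H+] = 10^(-1.31)
[H+] = 0.049 M

0.049 M


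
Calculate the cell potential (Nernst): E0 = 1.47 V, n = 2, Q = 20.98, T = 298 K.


E = E0 - (RT/nF) * ln(Q)
E = 1.47 - (8.314 * 298 / (2 * 96485)) * ln(20.98)
E = 1.4309 V

1.4309 V


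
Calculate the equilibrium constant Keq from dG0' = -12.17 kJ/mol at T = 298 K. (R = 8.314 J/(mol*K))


Keq = exp(-dG0 * 1000 / (R * T))
Keq = exp(-(-12.17) * 1000 / (8.314 * 298))
Keq = 135.9201

135.9201


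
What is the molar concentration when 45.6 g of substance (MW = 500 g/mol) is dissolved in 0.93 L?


C = (mass / MW) / volume
C = (45.6 / 500) / 0.93
C = 0.0981 M

0.0981 M


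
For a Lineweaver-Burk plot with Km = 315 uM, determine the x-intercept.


x-intercept = -1/Km
= -1/315
= -0.0032 1/uM

-0.0032 1/uM


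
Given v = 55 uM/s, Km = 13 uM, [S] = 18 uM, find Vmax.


Vmax = v * (Km + [S]) / [S]
Vmax = 55 * (13 + 18) / 18
Vmax = 94.7222 uM/s

94.7222 uM/s


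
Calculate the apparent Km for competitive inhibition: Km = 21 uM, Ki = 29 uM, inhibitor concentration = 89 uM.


Km_app = Km * (1 + [I]/Ki)
Km_app = 21 * (1 + 89/29)
Km_app = 85.4483 uM

85.4483 uM


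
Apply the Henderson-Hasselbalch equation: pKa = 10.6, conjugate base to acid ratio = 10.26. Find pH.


pH = pKa + log10([A-]/[HA])
pH = 10.6 + log10(10.26)
pH = 11.6111

11.6111


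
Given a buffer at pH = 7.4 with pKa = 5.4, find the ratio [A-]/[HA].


[A-]/[HA] = 10^(pH - pKa)
= 10^(7.4 - 5.4)
= 100.0

100.0


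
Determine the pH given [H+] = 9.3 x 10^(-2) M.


pH = -log10([H+])
pH = -log10(9.3 x 10^(-2))
pH = 1.0315

1.0315


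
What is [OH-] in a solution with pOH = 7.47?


[OH-] = 10^(-pOH)
[OH-] = 10^(-7.47)
[OH-] = 3.388e-08 M

3.388e-08 M


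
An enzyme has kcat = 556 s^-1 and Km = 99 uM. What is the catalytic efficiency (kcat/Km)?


Catalytic efficiency = kcat / Km
= 556 / 99
= 5.6162 uM^-1*s^-1

5.6162 uM^-1*s^-1


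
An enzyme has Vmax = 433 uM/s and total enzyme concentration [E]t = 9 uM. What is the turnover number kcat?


kcat = Vmax / [E]t
kcat = 433 / 9
kcat = 48.1111 s^-1

48.1111 s^-1


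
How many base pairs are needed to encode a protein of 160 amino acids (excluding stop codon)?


Each amino acid = 1 codon = 3 bp
bp = 160 * 3 = 480 bp

480 bp


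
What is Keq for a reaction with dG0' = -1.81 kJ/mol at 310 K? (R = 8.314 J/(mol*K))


Keq = exp(-dG0 * 1000 / (R * T))
Keq = exp(-(-1.81) * 1000 / (8.314 * 310))
Keq = 2.0183

2.0183


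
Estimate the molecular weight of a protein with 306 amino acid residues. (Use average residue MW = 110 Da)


MW = n_residues * 110 Da
MW = 306 * 110
MW = 33660 Da

33660 Da


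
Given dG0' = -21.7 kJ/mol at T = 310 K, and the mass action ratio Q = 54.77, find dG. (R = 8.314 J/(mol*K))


dG = dG0' + RT * ln(Q) / 1000
dG = -21.7 + 8.314 * 310 * ln(54.77) / 1000
dG = -11.3825 kJ/mol

-11.3825 kJ/mol


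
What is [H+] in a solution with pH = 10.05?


[H+] = 10^(-pH)
[H+] = 10^(-10.05)
[H+] = 8.913e-11 M

8.913e-11 M


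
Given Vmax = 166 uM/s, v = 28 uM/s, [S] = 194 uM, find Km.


Km = [S] * (Vmax - v) / v
Km = 194 * (166 - 28) / 28
Km = 956.1429 uM

956.1429 uM


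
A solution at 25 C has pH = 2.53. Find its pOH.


pOH = 14 - pH
pOH = 14 - 2.53
pOH = 11.47

11.47


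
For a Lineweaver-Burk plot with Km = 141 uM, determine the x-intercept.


x-intercept = -1/Km
= -1/141
= -0.0071 1/uM

-0.0071 1/uM


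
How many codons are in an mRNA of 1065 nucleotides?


codons = nucleotides / 3
codons = 1065 / 3 = 355

355


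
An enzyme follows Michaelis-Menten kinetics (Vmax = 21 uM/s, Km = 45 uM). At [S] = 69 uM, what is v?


v = Vmax * [S] / (Km + [S])
v = 21 * 69 / (45 + 69)
v = 12.7105 uM/s

12.7105 uM/s


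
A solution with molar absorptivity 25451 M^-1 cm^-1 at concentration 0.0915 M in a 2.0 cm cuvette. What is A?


A = epsilon * c * l
A = 25451 * 0.0915 * 2.0
A = 4657.533

4657.533


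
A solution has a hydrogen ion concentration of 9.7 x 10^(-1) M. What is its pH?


pH = -log10([H+])
pH = -log10(9.7 x 10^(-1))
pH = 0.0132

0.0132


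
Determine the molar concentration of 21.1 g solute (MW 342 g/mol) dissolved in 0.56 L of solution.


C = (mass / MW) / volume
C = (21.1 / 342) / 0.56
C = 0.1102 M

0.1102 M


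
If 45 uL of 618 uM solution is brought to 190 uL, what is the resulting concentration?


C2 = C1 * V1 / V2
C2 = 618 * 45 / 190
C2 = 146.3684 uM

146.3684 uM


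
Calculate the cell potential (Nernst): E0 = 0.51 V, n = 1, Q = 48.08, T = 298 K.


E = E0 - (RT/nF) * ln(Q)
E = 0.51 - (8.314 * 298 / (1 * 96485)) * ln(48.08)
E = 0.4106 V

0.4106 V


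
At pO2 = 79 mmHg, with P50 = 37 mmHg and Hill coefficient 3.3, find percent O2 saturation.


Y = pO2^n / (P50^n + pO2^n)
Y = 79^3.3 / (37^3.3 + 79^3.3)
Y = 92.44%

92.44%


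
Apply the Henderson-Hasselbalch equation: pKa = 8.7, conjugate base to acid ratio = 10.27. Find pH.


pH = pKa + log10([A-]/[HA])
pH = 8.7 + log10(10.27)
pH = 9.7116

9.7116


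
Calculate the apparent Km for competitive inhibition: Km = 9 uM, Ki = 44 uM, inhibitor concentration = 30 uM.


Km_app = Km * (1 + [I]/Ki)
Km_app = 9 * (1 + 30/44)
Km_app = 15.1364 uM

15.1364 uM


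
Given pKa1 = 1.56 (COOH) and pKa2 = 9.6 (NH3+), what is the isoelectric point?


pI = (pKa1 + pKa2) / 2
pI = (1.56 + 9.6) / 2
pI = 5.58

5.58


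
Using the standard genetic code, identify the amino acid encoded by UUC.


Standard genetic code lookup.
Codon UUC -> Phe

Phe


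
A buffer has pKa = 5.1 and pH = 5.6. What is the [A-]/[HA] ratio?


[A-]/[HA] = 10^(pH - pKa)
= 10^(5.6 - 5.1)
= 3.1623

3.1623


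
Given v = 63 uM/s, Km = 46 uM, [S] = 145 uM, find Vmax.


Vmax = v * (Km + [S]) / [S]
Vmax = 63 * (46 + 145) / 145
Vmax = 82.9862 uM/s

82.9862 uM/s


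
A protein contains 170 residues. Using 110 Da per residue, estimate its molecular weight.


MW = n_residues * 110 Da
MW = 170 * 110
MW = 18700 Da

18700 Da


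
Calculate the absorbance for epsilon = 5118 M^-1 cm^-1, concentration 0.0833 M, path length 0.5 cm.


A = epsilon * c * l
A = 5118 * 0.0833 * 0.5
A = 213.1647

213.1647


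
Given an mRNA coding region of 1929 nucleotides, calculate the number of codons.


codons = nucleotides / 3
codons = 1929 / 3 = 643

643


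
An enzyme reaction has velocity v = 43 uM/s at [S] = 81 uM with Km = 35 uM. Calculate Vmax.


Vmax = v * (Km + [S]) / [S]
Vmax = 43 * (35 + 81) / 81
Vmax = 61.5802 uM/s

61.5802 uM/s


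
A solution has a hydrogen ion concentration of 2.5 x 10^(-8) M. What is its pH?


pH = -log10([H+])
pH = -log10(2.5 x 10^(-8))
pH = 7.6021

7.6021


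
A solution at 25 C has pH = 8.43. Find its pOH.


pOH = 14 - pH
pOH = 14 - 8.43
pOH = 5.57

5.57


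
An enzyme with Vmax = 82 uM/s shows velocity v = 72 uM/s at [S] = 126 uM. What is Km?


Km = [S] * (Vmax - v) / v
Km = 126 * (82 - 72) / 72
Km = 17.5 uM

17.5 uM


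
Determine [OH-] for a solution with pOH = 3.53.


[OH-] = 10^(-pOH)
[OH-] = 10^(-3.53)
[OH-] = 2.951e-04 M

2.951e-04 M


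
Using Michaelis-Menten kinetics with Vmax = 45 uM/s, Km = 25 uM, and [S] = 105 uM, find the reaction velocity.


v = Vmax * [S] / (Km + [S])
v = 45 * 105 / (25 + 105)
v = 36.3462 uM/s

36.3462 uM/s


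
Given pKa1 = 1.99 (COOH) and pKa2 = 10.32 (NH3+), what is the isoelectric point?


pI = (pKa1 + pKa2) / 2
pI = (1.99 + 10.32) / 2
pI = 6.155

6.155


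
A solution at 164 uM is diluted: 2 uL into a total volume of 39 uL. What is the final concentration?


C2 = C1 * V1 / V2
C2 = 164 * 2 / 39
C2 = 8.4103 uM

8.4103 uM


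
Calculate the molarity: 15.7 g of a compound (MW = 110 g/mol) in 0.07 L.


C = (mass / MW) / volume
C = (15.7 / 110) / 0.07
C = 2.039 M

2.039 M


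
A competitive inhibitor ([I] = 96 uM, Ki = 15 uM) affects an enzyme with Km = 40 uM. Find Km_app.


Km_app = Km * (1 + [I]/Ki)
Km_app = 40 * (1 + 96/15)
Km_app = 296.0 uM

296.0 uM


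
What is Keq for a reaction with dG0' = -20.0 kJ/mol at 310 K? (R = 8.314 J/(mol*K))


Keq = exp(-dG0 * 1000 / (R * T))
Keq = exp(-(-20.0) * 1000 / (8.314 * 310))
Keq = 2344.7605

2344.7605


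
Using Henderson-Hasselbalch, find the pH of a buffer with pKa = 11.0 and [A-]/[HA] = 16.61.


pH = pKa + log10([A-]/[HA])
pH = 11.0 + log10(16.61)
pH = 12.2204

12.2204


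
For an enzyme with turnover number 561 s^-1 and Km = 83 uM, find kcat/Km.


Catalytic efficiency = kcat / Km
= 561 / 83
= 6.759 uM^-1*s^-1

6.759 uM^-1*s^-1


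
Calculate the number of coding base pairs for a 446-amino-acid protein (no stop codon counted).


Each amino acid = 1 codon = 3 bp
bp = 446 * 3 = 1338 bp

1338 bp


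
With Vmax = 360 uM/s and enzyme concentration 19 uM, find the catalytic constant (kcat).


kcat = Vmax / [E]t
kcat = 360 / 19
kcat = 18.9474 s^-1

18.9474 s^-1


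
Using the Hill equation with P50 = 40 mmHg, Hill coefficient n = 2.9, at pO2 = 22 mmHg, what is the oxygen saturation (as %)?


Y = pO2^n / (P50^n + pO2^n)
Y = 22^2.9 / (40^2.9 + 22^2.9)
Y = 15.01%

15.01%


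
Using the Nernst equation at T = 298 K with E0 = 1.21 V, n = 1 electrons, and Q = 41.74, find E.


E = E0 - (RT/nF) * ln(Q)
E = 1.21 - (8.314 * 298 / (1 * 96485)) * ln(41.74)
E = 1.1142 V

1.1142 V


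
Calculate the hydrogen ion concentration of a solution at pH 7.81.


[H+] = 10^(-pH)
[H+] = 10^(-7.81)
[H+] = 1.549e-08 M

1.549e-08 M


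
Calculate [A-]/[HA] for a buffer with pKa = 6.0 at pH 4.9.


[A-]/[HA] = 10^(pH - pKa)
= 10^(4.9 - 6.0)
= 0.0794

0.0794


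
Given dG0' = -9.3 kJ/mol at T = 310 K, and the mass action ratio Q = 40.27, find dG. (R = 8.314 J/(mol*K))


dG = dG0' + RT * ln(Q) / 1000
dG = -9.3 + 8.314 * 310 * ln(40.27) / 1000
dG = 0.2248 kJ/mol

0.2248 kJ/mol


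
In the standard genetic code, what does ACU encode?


Standard genetic code lookup.
Codon ACU -> Thr

Thr


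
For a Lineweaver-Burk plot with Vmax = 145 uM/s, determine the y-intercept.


y-intercept = 1/Vmax
= 1/145
= 0.0069 s/uM

0.0069 s/uM


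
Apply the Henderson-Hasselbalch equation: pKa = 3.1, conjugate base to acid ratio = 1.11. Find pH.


pH = pKa + log10([A-]/[HA])
pH = 3.1 + log10(1.11)
pH = 3.1453

3.1453


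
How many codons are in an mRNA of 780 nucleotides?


codons = nucleotides / 3
codons = 780 / 3 = 260

260


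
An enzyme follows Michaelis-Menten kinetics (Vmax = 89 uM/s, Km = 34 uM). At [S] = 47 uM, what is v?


v = Vmax * [S] / (Km + [S])
v = 89 * 47 / (34 + 47)
v = 51.642 uM/s

51.642 uM/s


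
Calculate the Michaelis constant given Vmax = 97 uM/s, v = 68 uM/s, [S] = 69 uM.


Km = [S] * (Vmax - v) / v
Km = 69 * (97 - 68) / 68
Km = 29.4265 uM

29.4265 uM


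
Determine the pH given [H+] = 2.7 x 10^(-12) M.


pH = -log10([H+])
pH = -log10(2.7 x 10^(-12))
pH = 11.5686

11.5686


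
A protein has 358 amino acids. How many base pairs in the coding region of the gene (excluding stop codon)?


Each amino acid = 1 codon = 3 bp
bp = 358 * 3 = 1074 bp

1074 bp


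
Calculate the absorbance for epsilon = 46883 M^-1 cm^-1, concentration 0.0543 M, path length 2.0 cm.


A = epsilon * c * l
A = 46883 * 0.0543 * 2.0
A = 5091.4938

5091.4938


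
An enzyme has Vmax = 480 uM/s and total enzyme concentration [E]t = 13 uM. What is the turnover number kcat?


kcat = Vmax / [E]t
kcat = 480 / 13
kcat = 36.9231 s^-1

36.9231 s^-1


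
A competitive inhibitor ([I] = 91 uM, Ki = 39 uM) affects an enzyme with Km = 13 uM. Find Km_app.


Km_app = Km * (1 + [I]/Ki)
Km_app = 13 * (1 + 91/39)
Km_app = 43.3333 uM

43.3333 uM


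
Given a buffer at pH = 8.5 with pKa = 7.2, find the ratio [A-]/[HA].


[A-]/[HA] = 10^(pH - pKa)
= 10^(8.5 - 7.2)
= 19.9526

19.9526


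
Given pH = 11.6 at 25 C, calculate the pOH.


pOH = 14 - pH
pOH = 14 - 11.6
pOH = 2.4

2.4


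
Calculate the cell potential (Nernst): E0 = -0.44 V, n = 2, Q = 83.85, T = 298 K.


E = E0 - (RT/nF) * ln(Q)
E = -0.44 - (8.314 * 298 / (2 * 96485)) * ln(83.85)
E = -0.4969 V

-0.4969 V


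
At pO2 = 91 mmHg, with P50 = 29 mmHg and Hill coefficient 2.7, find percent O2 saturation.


Y = pO2^n / (P50^n + pO2^n)
Y = 91^2.7 / (29^2.7 + 91^2.7)
Y = 95.64%

95.64%


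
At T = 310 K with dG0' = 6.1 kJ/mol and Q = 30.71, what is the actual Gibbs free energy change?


dG = dG0' + RT * ln(Q) / 1000
dG = 6.1 + 8.314 * 310 * ln(30.71) / 1000
dG = 14.9263 kJ/mol

14.9263 kJ/mol


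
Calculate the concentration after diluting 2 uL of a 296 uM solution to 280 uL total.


C2 = C1 * V1 / V2
C2 = 296 * 2 / 280
C2 = 2.1143 uM

2.1143 uM


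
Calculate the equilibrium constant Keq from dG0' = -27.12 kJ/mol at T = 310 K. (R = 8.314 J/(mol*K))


Keq = exp(-dG0 * 1000 / (R * T))
Keq = exp(-(-27.12) * 1000 / (8.314 * 310))
Keq = 37140.9964

37140.9964


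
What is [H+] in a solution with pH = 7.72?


[H+] = 10^(-pH)
[H+] = 10^(-7.72)
[H+] = 1.905e-08 M

1.905e-08 M


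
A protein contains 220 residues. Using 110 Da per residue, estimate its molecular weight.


MW = n_residues * 110 Da
MW = 220 * 110
MW = 24200 Da

24200 Da


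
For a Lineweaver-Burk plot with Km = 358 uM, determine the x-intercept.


x-intercept = -1/Km
= -1/358
= -0.0028 1/uM

-0.0028 1/uM


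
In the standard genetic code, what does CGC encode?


Standard genetic code lookup.
Codon CGC -> Arg

Arg


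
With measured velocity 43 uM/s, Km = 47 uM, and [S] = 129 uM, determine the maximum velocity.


Vmax = v * (Km + [S]) / [S]
Vmax = 43 * (47 + 129) / 129
Vmax = 58.6667 uM/s

58.6667 uM/s


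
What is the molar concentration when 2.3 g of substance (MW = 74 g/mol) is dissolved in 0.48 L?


C = (mass / MW) / volume
C = (2.3 / 74) / 0.48
C = 0.0648 M

0.0648 M


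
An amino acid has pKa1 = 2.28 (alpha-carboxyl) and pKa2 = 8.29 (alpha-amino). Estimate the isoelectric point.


pI = (pKa1 + pKa2) / 2
pI = (2.28 + 8.29) / 2
pI = 5.285

5.285


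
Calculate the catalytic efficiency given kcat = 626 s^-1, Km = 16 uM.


Catalytic efficiency = kcat / Km
= 626 / 16
= 39.125 uM^-1*s^-1

39.125 uM^-1*s^-1


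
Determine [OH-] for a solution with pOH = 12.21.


[OH-] = 10^(-pOH)
[OH-] = 10^(-12.21)
[OH-] = 6.166e-13 M

6.166e-13 M


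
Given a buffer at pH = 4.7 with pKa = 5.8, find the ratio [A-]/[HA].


[A-]/[HA] = 10^(pH - pKa)
= 10^(4.7 - 5.8)
= 0.0794

0.0794


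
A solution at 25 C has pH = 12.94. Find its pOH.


pOH = 14 - pH
pOH = 14 - 12.94
pOH = 1.06

1.06


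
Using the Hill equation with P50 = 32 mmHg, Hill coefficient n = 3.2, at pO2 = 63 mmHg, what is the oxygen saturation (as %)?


Y = pO2^n / (P50^n + pO2^n)
Y = 63^3.2 / (32^3.2 + 63^3.2)
Y = 89.73%

89.73%


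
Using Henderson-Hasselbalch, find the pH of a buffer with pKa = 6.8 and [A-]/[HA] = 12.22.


pH = pKa + log10([A-]/[HA])
pH = 6.8 + log10(12.22)
pH = 7.8871

7.8871


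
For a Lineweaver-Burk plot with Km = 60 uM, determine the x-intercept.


x-intercept = -1/Km
= -1/60
= -0.0167 1/uM

-0.0167 1/uM


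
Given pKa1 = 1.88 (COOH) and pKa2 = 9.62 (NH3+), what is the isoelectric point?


pI = (pKa1 + pKa2) / 2
pI = (1.88 + 9.62) / 2
pI = 5.75

5.75


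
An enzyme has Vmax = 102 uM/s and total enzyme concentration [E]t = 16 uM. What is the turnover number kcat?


kcat = Vmax / [E]t
kcat = 102 / 16
kcat = 6.375 s^-1

6.375 s^-1


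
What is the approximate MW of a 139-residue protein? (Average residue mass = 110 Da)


MW = n_residues * 110 Da
MW = 139 * 110
MW = 15290 Da

15290 Da


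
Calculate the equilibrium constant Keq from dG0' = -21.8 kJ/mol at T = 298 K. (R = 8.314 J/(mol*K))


Keq = exp(-dG0 * 1000 / (R * T))
Keq = exp(-(-21.8) * 1000 / (8.314 * 298))
Keq = 6627.1957

6627.1957


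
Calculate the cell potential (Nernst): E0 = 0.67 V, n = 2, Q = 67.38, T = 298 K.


E = E0 - (RT/nF) * ln(Q)
E = 0.67 - (8.314 * 298 / (2 * 96485)) * ln(67.38)
E = 0.6159 V

0.6159 V


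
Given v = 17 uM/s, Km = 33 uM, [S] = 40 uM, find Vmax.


Vmax = v * (Km + [S]) / [S]
Vmax = 17 * (33 + 40) / 40
Vmax = 31.025 uM/s

31.025 uM/s


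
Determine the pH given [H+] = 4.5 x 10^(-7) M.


pH = -log10([H+])
pH = -log10(4.5 x 10^(-7))
pH = 6.3468

6.3468


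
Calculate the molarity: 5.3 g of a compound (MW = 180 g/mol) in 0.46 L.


C = (mass / MW) / volume
C = (5.3 / 180) / 0.46
C = 0.064 M

0.064 M


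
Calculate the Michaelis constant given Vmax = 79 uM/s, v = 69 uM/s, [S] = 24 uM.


Km = [S] * (Vmax - v) / v
Km = 24 * (79 - 69) / 69
Km = 3.4783 uM

3.4783 uM


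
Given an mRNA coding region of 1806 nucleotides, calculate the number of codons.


codons = nucleotides / 3
codons = 1806 / 3 = 602

602


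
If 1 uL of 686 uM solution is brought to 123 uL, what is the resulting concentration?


C2 = C1 * V1 / V2
C2 = 686 * 1 / 123
C2 = 5.5772 uM

5.5772 uM


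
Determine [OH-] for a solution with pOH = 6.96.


[OH-] = 10^(-pOH)
[OH-] = 10^(-6.96)
[OH-] = 1.096e-07 M

1.096e-07 M


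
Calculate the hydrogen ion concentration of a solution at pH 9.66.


[H+] = 10^(-pH)
[H+] = 10^(-9.66)
[H+] = 2.188e-10 M

2.188e-10 M


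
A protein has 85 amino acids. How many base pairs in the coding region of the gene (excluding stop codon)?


Each amino acid = 1 codon = 3 bp
bp = 85 * 3 = 255 bp

255 bp


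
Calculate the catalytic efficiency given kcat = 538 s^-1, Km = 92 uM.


Catalytic efficiency = kcat / Km
= 538 / 92
= 5.8478 uM^-1*s^-1

5.8478 uM^-1*s^-1


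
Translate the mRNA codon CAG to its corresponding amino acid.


Standard genetic code lookup.
Codon CAG -> Gln

Gln


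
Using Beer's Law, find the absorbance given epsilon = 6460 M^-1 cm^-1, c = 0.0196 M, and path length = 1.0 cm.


A = epsilon * c * l
A = 6460 * 0.0196 * 1.0
A = 126.616

126.616


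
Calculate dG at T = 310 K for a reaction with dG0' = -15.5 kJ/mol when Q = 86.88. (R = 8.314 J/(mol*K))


dG = dG0' + RT * ln(Q) / 1000
dG = -15.5 + 8.314 * 310 * ln(86.88) / 1000
dG = -3.9934 kJ/mol

-3.9934 kJ/mol


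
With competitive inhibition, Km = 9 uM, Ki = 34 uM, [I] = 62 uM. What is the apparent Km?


Km_app = Km * (1 + [I]/Ki)
Km_app = 9 * (1 + 62/34)
Km_app = 25.4118 uM

25.4118 uM


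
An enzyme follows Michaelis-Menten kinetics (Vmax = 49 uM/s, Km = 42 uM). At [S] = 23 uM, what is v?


v = Vmax * [S] / (Km + [S])
v = 49 * 23 / (42 + 23)
v = 17.3385 uM/s

17.3385 uM/s


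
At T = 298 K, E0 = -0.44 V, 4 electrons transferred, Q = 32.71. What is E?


E = E0 - (RT/nF) * ln(Q)
E = -0.44 - (8.314 * 298 / (4 * 96485)) * ln(32.71)
E = -0.4624 V

-0.4624 V


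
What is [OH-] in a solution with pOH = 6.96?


[OH-] = 10^(-pOH)
[OH-] = 10^(-6.96)
[OH-] = 1.096e-07 M

1.096e-07 M


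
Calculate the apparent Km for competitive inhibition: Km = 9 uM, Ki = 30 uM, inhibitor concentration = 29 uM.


Km_app = Km * (1 + [I]/Ki)
Km_app = 9 * (1 + 29/30)
Km_app = 17.7 uM

17.7 uM


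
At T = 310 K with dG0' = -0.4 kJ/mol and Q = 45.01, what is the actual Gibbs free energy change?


dG = dG0' + RT * ln(Q) / 1000
dG = -0.4 + 8.314 * 310 * ln(45.01) / 1000
dG = 9.4116 kJ/mol

9.4116 kJ/mol


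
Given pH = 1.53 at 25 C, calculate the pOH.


pOH = 14 - pH
pOH = 14 - 1.53
pOH = 12.47

12.47


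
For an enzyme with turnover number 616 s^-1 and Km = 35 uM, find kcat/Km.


Catalytic efficiency = kcat / Km
= 616 / 35
= 17.6 uM^-1*s^-1

17.6 uM^-1*s^-1


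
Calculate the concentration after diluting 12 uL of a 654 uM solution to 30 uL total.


C2 = C1 * V1 / V2
C2 = 654 * 12 / 30
C2 = 261.6 uM

261.6 uM


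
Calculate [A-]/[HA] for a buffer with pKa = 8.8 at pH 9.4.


[A-]/[HA] = 10^(pH - pKa)
= 10^(9.4 - 8.8)
= 3.9811

3.9811


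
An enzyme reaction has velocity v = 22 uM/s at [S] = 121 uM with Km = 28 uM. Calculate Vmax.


Vmax = v * (Km + [S]) / [S]
Vmax = 22 * (28 + 121) / 121
Vmax = 27.0909 uM/s

27.0909 uM/s


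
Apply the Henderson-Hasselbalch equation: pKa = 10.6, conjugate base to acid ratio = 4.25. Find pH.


pH = pKa + log10([A-]/[HA])
pH = 10.6 + log10(4.25)
pH = 11.2284

11.2284


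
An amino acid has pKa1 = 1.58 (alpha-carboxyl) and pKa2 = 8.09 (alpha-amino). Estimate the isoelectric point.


pI = (pKa1 + pKa2) / 2
pI = (1.58 + 8.09) / 2
pI = 4.835

4.835


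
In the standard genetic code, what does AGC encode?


Standard genetic code lookup.
Codon AGC -> Ser

Ser


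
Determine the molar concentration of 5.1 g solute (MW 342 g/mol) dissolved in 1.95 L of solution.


C = (mass / MW) / volume
C = (5.1 / 342) / 1.95
C = 0.0076 M

0.0076 M


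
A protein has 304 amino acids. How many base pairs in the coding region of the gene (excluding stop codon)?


Each amino acid = 1 codon = 3 bp
bp = 304 * 3 = 912 bp

912 bp


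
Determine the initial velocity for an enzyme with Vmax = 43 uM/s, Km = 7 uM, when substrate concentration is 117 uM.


v = Vmax * [S] / (Km + [S])
v = 43 * 117 / (7 + 117)
v = 40.5726 uM/s

40.5726 uM/s


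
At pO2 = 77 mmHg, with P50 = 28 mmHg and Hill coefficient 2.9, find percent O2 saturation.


Y = pO2^n / (P50^n + pO2^n)
Y = 77^2.9 / (28^2.9 + 77^2.9)
Y = 94.95%

94.95%
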